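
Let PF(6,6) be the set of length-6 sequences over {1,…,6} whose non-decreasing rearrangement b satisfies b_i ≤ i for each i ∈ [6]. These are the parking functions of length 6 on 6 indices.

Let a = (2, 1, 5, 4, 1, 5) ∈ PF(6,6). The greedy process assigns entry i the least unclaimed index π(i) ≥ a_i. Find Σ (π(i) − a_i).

3

Σπ = 21 ({1..6} each once); Σa = 2+1+5+4+1+5 = 18; disp = 21−18 = 3.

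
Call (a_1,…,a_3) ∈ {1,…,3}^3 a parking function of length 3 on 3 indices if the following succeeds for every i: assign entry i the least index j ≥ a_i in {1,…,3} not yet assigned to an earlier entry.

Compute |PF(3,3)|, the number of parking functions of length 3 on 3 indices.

|PF(3,3)| = 1·4^2 = 1·16 = 16
E.g. (3,1,2) → sorted (1,2,3): b_i ≤ i ∀i, a PF.

16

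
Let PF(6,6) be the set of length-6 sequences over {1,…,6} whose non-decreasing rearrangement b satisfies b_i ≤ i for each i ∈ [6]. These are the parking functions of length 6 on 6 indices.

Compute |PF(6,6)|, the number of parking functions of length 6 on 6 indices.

|PF(6,6)| = (6−6+1)·(6+1)^(6−1) = 1×16807 = 16807 (Konheim–Weiss)
One tuple (2,3,6,3,1,5) → sorted (1,2,3,3,5,6): b_i ≤ i ∀i, a PF.

16807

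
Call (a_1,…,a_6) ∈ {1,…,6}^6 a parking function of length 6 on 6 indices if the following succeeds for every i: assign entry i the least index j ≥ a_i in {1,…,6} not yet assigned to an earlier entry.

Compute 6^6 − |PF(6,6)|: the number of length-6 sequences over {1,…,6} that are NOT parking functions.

|PF(6,6)| = (6+1−6)·(6+1)^{6−1} = 1×16807 = 16807 [KW]
Example (6,1,6,3,5,6) → sorted (1,3,5,6,6,6): b_2=3>2, not a PF.
So 46656 − 16807 = 29849 fail.

29849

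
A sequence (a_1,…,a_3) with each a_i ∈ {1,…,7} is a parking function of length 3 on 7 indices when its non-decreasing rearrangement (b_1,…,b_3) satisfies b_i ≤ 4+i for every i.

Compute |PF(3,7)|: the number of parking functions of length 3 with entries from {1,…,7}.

Count = (8−3)·8^(3−1) = 5×64 = 320 (Pollak)
One tuple (6,2,6) → sorted (2,6,6): b_i ≤ 4+i ∀i, a PF.

320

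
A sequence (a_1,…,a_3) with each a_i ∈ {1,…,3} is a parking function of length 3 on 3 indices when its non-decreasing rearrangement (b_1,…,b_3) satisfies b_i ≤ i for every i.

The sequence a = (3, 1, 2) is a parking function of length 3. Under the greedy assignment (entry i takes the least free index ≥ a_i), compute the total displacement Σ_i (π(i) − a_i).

0

Σπ = 6 ({1..3} each once); Σa = 3+1+2 = 6; disp = 6−6 = 0.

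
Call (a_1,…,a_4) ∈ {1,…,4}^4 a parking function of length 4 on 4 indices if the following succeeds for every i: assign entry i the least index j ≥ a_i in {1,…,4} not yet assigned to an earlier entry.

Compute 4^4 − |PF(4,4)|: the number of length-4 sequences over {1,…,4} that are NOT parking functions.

Count = (5−4)·5^(4−1) = 1 · 125 = 125 (Pollak)
Example (1,4,2,4) → sorted (1,2,4,4): b_3=4>3, not a PF.
Total 256; non-PF = 256−125 = 131

131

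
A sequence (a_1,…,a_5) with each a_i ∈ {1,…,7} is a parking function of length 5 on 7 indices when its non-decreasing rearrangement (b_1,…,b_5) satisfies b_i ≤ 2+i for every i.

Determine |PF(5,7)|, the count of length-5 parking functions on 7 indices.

12288

Count = (7−5+1)·(7+1)^(5−1) = 3×4096 = 12288
Example (2,5,7,1,1) → sorted (1,1,2,5,7): b_i ≤ 2+i ∀i, a PF.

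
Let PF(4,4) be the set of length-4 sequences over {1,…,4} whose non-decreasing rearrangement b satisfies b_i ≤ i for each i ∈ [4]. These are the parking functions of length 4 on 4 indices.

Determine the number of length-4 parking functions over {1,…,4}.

125

|PF| = (4−4+1)·(4+1)^(4−1) = 1·125 = 125 (Konheim–Weiss)
Check (2,3,1,3) → sorted (1,2,3,3): b_i ≤ i ∀i, a PF.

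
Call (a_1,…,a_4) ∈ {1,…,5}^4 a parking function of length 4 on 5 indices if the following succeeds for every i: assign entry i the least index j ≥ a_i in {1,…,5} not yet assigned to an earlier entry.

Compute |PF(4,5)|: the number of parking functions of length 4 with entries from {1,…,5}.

432

|PF(4,5)| = 2·6^3 = 2·216 = 432 (Pollak)
Example (5,2,1,1) → sorted (1,1,2,5): b_i ≤ 1+i ∀i, a PF.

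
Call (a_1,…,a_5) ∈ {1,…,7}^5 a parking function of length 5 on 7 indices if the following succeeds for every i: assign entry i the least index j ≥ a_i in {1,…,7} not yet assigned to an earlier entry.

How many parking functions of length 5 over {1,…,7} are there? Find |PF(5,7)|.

12288

#PF = (7+1−5)·(7+1)^{5−1} = 3×4096 = 12288 (Pollak)
Example (5,1,1,7,5) → sorted (1,1,5,5,7): b_i ≤ 2+i ∀i, a PF.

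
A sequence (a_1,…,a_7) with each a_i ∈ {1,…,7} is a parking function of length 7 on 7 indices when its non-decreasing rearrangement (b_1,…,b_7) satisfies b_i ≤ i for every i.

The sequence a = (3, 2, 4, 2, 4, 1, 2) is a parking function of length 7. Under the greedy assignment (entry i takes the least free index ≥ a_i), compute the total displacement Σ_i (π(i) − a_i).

10

Σπ(i) = 1+…+7 = 28; Σa = 3+2+4+2+4+1+2 = 18; disp = 28−18 = 10.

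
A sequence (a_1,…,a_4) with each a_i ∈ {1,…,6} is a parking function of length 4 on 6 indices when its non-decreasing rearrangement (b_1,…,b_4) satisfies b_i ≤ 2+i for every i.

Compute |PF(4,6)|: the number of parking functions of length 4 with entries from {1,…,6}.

1029

#PF = (6−4+1)·(6+1)^(4−1) = 3 · 343 = 1029
Check (6,4,3,1) → sorted (1,3,4,6): b_i ≤ 2+i ∀i, a PF.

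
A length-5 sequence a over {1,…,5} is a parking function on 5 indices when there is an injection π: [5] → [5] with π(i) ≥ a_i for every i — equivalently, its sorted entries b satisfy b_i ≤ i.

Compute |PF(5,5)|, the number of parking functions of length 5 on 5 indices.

1296

#PF = (6−5)·6^(5−1) = 1 · 1296 = 1296
E.g. (1,2,1,5,1) → sorted (1,1,1,2,5): b_i ≤ i ∀i, a PF.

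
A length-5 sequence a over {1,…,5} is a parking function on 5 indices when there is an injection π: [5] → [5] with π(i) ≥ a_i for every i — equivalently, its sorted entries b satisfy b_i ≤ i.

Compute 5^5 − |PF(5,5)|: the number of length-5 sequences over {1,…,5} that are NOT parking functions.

1829

Count = (6−5)·6^(5−1) = 1×1296 = 1296
Check (2,1,5,5,5) → sorted (1,2,5,5,5): b_3=5>3, not a PF.
Total 3125; non-PF = 3125−1296 = 1829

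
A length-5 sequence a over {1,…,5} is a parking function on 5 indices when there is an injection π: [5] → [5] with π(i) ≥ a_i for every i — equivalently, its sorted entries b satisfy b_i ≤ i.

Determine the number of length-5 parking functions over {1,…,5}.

1296

|PF| = (5−5+1)·(5+1)^(5−1) = 1 · 1296 = 1296
One tuple (4,3,1,2,2) → sorted (1,2,2,3,4): b_i ≤ i ∀i, a PF.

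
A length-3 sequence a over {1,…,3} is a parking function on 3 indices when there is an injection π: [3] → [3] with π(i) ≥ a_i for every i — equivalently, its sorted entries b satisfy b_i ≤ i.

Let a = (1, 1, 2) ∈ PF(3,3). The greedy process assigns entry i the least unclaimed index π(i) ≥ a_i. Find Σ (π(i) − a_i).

2

Σπ(i) = 1+…+3 = 6; Σa = 1+1+2 = 4; disp = 6−4 = 2.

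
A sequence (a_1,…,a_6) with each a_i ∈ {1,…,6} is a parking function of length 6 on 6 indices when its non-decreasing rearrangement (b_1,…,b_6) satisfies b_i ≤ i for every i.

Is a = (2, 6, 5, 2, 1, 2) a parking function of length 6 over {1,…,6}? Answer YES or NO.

YES

Rearranged: b = (1, 2, 2, 2, 5, 6).
  b_1=1 ≤ 1
  b_2=2 ≤ 2
  b_3=2 ≤ 3
  b_4=2 ≤ 4
  b_5=5 ≤ 5
  b_6=6 ≤ 6
All bounds hold ⇒ YES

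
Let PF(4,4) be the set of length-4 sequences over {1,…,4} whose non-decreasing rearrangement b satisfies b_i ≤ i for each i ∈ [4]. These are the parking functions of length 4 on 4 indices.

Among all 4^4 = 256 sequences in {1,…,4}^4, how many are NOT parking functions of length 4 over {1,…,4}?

131

Count = 1·5^3 = 1×125 = 125 (Konheim–Weiss)
Check (4,1,4,4) → sorted (1,4,4,4): b_2=4>2, not a PF.
So 256 − 125 = 131 fail.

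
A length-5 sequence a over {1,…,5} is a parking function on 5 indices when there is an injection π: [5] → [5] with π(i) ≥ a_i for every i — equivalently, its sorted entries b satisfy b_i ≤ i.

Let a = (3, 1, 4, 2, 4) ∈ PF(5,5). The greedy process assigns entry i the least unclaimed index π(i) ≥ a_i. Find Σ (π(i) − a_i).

Σπ = 15 ({1..5} each once); Σa = 3+1+4+2+4 = 14; disp = 15−14 = 1.

1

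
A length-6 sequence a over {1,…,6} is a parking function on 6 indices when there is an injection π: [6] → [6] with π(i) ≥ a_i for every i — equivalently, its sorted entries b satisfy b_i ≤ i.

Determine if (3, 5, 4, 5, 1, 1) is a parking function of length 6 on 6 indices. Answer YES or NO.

YES

Sorted: b = (1, 1, 3, 4, 5, 5).
  b_1=1 ≤ 1
  b_2=1 ≤ 2
  b_3=3 ≤ 3
  b_4=4 ≤ 4
  b_5=5 ≤ 5
  b_6=5 ≤ 6
All bounds hold ⇒ YES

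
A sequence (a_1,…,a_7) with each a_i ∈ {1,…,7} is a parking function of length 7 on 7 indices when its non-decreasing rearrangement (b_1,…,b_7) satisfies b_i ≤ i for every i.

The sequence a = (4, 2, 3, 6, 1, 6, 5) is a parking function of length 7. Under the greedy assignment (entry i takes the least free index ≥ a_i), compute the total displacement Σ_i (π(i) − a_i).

1

Σπ(i) = 1+…+7 = 28; Σa = 4+2+3+6+1+6+5 = 27; disp = 28−27 = 1.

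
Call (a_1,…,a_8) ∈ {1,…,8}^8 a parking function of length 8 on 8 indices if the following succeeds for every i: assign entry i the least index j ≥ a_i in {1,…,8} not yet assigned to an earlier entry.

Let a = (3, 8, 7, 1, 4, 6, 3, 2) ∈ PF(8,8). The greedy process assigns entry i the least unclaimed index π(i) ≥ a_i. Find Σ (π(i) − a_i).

Σπ = 36 ({1..8} each once); Σa = 3+8+7+1+4+6+3+2 = 34; disp = 36−34 = 2.

2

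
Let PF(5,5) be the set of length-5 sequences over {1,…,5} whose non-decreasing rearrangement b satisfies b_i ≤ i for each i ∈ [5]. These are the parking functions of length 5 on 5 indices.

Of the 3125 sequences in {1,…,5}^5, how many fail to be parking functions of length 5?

1829

|PF(5,5)| = (5+1−5)·(5+1)^{5−1} = 1 · 1296 = 1296 [KW]
One tuple (4,1,5,5,1) → sorted (1,1,4,5,5): b_3=4>3, not a PF.
Total 3125; non-PF = 3125−1296 = 1829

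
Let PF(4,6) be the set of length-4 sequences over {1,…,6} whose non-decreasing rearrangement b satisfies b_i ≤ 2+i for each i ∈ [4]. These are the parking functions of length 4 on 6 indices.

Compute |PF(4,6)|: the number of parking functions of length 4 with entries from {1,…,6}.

#PF = (6+1−4)·(6+1)^{4−1} = 3·343 = 1029 (Pollak)
Check (5,5,3,3) → sorted (3,3,5,5): b_i ≤ 2+i ∀i, a PF.

1029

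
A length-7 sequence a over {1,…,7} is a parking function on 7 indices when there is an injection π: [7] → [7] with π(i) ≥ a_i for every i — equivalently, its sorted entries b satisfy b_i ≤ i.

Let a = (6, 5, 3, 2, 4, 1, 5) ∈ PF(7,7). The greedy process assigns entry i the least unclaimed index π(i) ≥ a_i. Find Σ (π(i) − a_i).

2

Σπ = 7·8/2 = 28 (π permutes [7]); Σa = 6+5+3+2+4+1+5 = 26; disp = 28−26 = 2.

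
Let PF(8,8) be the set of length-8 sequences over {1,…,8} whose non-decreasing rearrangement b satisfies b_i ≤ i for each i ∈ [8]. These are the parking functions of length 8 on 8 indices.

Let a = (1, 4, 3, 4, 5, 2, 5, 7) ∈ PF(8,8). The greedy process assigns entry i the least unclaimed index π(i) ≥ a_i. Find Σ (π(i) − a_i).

Σπ = 8·9/2 = 36 (π permutes [8]); Σa = 1+4+3+4+5+2+5+7 = 31; disp = 36−31 = 5.

5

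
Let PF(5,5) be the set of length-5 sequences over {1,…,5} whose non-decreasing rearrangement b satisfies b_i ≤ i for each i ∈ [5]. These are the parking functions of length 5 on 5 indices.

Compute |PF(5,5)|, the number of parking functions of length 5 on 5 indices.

#PF = (5−5+1)·(5+1)^(5−1) = 1 · 1296 = 1296 (Pollak)
Check (1,2,4,3,1) → sorted (1,1,2,3,4): b_i ≤ i ∀i, a PF.

1296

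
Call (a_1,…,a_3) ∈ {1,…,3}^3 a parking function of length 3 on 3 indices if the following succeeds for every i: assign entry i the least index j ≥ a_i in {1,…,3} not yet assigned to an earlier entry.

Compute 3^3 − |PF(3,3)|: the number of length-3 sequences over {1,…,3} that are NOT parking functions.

11

|PF| = 1·4^2 = 1×16 = 16
E.g. (3,2,2) → sorted (2,2,3): b_1=2>1, not a PF.
So 27 − 16 = 11 fail.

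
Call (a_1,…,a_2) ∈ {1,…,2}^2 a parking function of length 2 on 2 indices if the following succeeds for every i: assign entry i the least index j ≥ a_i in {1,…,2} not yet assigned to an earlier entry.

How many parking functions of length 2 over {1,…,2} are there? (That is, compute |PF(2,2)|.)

3

|PF(2,2)| = 1·3^1 = 1·3 = 3 (Konheim–Weiss)
Check (1,1) → sorted (1,1): b_i ≤ i ∀i, a PF.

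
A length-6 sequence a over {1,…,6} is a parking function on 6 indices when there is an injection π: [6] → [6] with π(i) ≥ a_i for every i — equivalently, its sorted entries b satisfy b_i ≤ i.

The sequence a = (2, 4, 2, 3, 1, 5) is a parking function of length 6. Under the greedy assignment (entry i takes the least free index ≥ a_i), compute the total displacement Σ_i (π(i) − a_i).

4

Σπ(i) = 1+…+6 = 21; Σa = 2+4+2+3+1+5 = 17; disp = 21−17 = 4.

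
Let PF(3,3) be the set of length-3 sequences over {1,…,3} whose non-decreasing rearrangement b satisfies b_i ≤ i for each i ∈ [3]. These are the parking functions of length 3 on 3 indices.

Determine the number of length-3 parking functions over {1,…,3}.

16

|PF| = 1·4^2 = 1×16 = 16 (Pollak)
One tuple (3,1,1) → sorted (1,1,3): b_i ≤ i ∀i, a PF.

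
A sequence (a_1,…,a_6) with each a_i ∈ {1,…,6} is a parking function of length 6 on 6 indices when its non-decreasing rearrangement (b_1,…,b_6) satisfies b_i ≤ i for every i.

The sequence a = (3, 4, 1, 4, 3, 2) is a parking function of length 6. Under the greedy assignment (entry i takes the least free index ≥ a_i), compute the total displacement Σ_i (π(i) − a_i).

Σπ(i) = 1+…+6 = 21; Σa = 3+4+1+4+3+2 = 17; disp = 21−17 = 4.

4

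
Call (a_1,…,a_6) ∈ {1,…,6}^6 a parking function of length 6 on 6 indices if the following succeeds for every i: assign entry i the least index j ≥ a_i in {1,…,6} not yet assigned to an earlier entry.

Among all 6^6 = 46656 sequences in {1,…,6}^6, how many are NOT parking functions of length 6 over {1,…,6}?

Count = (6+1−6)·(6+1)^{6−1} = 1 · 16807 = 16807
Check (6,6,4,2,6,6) → sorted (2,4,6,6,6,6): b_1=2>1, not a PF.
6^6 − 16807 = 46656 − 16807 = 29849

29849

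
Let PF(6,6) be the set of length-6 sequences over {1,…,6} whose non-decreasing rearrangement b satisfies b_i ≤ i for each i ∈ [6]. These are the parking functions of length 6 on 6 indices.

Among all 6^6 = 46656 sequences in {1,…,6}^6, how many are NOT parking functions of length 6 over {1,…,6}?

#PF = (6+1−6)·(6+1)^{6−1} = 1·16807 = 16807 (Konheim–Weiss)
Example (3,1,5,5,6,5) → sorted (1,3,5,5,5,6): b_2=3>2, not a PF.
So 46656 − 16807 = 29849 fail.

29849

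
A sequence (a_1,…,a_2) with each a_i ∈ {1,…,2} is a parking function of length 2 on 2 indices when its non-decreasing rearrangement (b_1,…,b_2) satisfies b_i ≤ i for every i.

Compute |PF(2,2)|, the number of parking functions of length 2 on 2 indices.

3

|PF(2,2)| = (2−2+1)·(2+1)^(2−1) = 1×3 = 3 (Konheim–Weiss)
Check (1,1) → sorted (1,1): b_i ≤ i ∀i, a PF.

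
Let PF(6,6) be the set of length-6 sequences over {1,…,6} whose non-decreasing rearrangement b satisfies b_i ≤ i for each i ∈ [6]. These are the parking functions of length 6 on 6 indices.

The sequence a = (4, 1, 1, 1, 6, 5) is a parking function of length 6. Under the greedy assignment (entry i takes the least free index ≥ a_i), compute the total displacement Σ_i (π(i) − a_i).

3

Σπ = 6·7/2 = 21 (π permutes [6]); Σa = 4+1+1+1+6+5 = 18; disp = 21−18 = 3.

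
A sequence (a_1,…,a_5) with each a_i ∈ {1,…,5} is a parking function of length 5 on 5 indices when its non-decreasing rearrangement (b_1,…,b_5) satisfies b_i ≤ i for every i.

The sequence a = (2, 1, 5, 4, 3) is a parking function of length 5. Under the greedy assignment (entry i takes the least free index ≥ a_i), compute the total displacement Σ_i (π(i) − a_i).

0

Σπ(i) = 1+…+5 = 15; Σa = 2+1+5+4+3 = 15; disp = 15−15 = 0.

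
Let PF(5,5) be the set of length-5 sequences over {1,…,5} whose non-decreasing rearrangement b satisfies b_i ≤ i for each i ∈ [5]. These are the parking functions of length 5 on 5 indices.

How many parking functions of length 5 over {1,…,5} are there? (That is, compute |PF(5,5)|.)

1296

|PF| = (5+1−5)·(5+1)^{5−1} = 1×1296 = 1296
One tuple (3,2,1,1,4) → sorted (1,1,2,3,4): b_i ≤ i ∀i, a PF.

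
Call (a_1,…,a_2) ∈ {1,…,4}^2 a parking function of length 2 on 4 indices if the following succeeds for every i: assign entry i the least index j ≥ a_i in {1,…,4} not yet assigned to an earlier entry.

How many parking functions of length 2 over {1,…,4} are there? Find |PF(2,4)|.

15

|PF(2,4)| = (4+1−2)·(4+1)^{2−1} = 3×5 = 15 (Pollak)
Check (2,4) → sorted (2,4): b_i ≤ 2+i ∀i, a PF.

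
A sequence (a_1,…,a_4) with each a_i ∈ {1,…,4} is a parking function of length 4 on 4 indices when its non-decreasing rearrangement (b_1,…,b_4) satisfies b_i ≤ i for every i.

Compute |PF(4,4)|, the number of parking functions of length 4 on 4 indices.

125

#PF = (4+1−4)·(4+1)^{4−1} = 1·125 = 125 [KW]
Example (2,1,4,1) → sorted (1,1,2,4): b_i ≤ i ∀i, a PF.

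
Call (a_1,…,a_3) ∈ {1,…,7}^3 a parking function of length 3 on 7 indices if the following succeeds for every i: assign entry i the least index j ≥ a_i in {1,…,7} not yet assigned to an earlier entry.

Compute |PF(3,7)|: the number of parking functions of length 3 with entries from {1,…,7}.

320

#PF = (8−3)·8^(3−1) = 5·64 = 320 [KW]
E.g. (1,4,3) → sorted (1,3,4): b_i ≤ 4+i ∀i, a PF.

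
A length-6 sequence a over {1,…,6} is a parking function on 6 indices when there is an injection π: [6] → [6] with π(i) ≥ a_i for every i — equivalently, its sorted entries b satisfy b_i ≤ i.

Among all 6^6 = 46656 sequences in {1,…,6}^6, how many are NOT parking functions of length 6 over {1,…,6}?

|PF| = (6−6+1)·(6+1)^(6−1) = 1 · 16807 = 16807 [KW]
Example (2,6,2,2,4,6) → sorted (2,2,2,4,6,6): b_1=2>1, not a PF.
6^6 − 16807 = 46656 − 16807 = 29849

29849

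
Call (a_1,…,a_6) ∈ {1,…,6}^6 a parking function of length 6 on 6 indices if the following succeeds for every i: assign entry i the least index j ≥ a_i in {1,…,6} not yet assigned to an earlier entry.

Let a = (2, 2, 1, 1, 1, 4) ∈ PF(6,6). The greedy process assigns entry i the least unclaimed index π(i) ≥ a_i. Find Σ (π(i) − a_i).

10

Σπ = 21 ({1..6} each once); Σa = 2+2+1+1+1+4 = 11; disp = 21−11 = 10.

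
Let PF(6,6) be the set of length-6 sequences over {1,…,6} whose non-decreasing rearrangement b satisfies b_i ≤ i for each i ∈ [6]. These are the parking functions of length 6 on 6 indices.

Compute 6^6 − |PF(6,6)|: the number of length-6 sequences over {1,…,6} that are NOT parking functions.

29849

|PF| = 1·7^5 = 1 · 16807 = 16807 (Pollak)
Check (6,3,5,5,3,2) → sorted (2,3,3,5,5,6): b_1=2>1, not a PF.
So 46656 − 16807 = 29849 fail.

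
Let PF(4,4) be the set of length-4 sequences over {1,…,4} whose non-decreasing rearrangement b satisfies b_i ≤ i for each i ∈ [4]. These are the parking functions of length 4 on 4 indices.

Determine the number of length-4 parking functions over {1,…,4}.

125

|PF| = 1·5^3 = 1×125 = 125 (Konheim–Weiss)
E.g. (1,3,4,1) → sorted (1,1,3,4): b_i ≤ i ∀i, a PF.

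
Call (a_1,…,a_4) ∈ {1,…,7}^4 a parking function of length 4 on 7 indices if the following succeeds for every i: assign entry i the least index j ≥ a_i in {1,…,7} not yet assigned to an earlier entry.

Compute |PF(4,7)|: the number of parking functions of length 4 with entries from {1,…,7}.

Count = (7+1−4)·(7+1)^{4−1} = 4 · 512 = 2048 [KW]
One tuple (7,3,1,6) → sorted (1,3,6,7): b_i ≤ 3+i ∀i, a PF.

2048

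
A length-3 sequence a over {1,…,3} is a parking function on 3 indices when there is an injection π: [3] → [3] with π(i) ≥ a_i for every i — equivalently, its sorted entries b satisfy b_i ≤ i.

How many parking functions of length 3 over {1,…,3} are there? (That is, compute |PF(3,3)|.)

16

#PF = (4−3)·4^(3−1) = 1 · 16 = 16 (Konheim–Weiss)
E.g. (2,1,1) → sorted (1,1,2): b_i ≤ i ∀i, a PF.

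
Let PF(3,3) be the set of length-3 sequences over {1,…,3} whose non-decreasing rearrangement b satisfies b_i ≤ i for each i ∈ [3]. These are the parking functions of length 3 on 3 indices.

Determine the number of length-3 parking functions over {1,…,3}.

16

#PF = (3−3+1)·(3+1)^(3−1) = 1·16 = 16 [KW]
One tuple (1,3,1) → sorted (1,1,3): b_i ≤ i ∀i, a PF.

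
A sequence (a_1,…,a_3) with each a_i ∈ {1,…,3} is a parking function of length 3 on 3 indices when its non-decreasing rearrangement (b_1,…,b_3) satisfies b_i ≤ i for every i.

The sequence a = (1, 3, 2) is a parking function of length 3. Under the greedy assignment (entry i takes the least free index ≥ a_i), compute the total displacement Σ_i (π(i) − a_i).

Σπ = 3·4/2 = 6 (π permutes [3]); Σa = 1+3+2 = 6; disp = 6−6 = 0.

0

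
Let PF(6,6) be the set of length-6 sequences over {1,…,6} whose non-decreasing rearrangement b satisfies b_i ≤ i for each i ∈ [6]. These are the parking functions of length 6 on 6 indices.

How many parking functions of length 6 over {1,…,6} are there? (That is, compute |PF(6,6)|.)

|PF| = (6+1−6)·(6+1)^{6−1} = 1 · 16807 = 16807 [KW]
Example (3,1,3,5,6,2) → sorted (1,2,3,3,5,6): b_i ≤ i ∀i, a PF.

16807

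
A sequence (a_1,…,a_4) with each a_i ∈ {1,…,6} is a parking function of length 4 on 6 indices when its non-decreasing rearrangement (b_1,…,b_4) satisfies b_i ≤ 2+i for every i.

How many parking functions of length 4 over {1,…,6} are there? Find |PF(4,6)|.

1029

|PF(4,6)| = (7−4)·7^(4−1) = 3 · 343 = 1029 (Pollak)
Example (5,3,4,2) → sorted (2,3,4,5): b_i ≤ 2+i ∀i, a PF.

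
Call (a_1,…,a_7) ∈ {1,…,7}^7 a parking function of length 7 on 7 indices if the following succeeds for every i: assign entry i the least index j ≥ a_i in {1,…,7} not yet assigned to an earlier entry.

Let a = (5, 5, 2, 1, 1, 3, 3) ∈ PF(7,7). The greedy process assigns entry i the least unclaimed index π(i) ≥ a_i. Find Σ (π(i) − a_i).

Σπ(i) = 1+…+7 = 28; Σa = 5+5+2+1+1+3+3 = 20; disp = 28−20 = 8.

8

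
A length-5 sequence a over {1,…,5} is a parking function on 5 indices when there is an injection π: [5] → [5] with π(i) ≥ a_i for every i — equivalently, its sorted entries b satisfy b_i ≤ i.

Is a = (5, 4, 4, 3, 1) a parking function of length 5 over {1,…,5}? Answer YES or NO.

NO

Order a: b = (1, 3, 4, 4, 5).
  b_1=1 ≤ 1
  b_2=3 > 2
  fails at i=2 ⇒ NO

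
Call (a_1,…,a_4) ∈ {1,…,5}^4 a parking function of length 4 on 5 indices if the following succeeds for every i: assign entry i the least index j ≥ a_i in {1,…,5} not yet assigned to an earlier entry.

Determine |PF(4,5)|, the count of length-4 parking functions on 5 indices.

Count = (6−4)·6^(4−1) = 2 · 216 = 432 [KW]
One tuple (4,1,5,1) → sorted (1,1,4,5): b_i ≤ 1+i ∀i, a PF.

432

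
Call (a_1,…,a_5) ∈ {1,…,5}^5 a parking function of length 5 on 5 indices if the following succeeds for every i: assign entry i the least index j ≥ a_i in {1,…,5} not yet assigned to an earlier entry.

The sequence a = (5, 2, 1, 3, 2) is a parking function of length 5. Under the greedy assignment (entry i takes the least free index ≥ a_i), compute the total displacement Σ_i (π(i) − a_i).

2

Σπ = 5·6/2 = 15 (π permutes [5]); Σa = 5+2+1+3+2 = 13; disp = 15−13 = 2.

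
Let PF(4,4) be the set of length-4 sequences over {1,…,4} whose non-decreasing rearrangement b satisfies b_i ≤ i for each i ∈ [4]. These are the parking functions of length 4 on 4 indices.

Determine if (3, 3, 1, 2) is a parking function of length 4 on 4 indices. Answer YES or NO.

Rearranged: b = (1, 2, 3, 3).
  b_1=1 ≤ 1
  b_2=2 ≤ 2
  b_3=3 ≤ 3
  b_4=3 ≤ 4
All bounds hold ⇒ YES

YES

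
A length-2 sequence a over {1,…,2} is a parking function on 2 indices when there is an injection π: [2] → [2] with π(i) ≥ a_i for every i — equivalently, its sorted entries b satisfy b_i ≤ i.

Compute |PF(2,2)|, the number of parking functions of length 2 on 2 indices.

3

|PF| = (2+1−2)·(2+1)^{2−1} = 1×3 = 3 (Konheim–Weiss)
Check (1,1) → sorted (1,1): b_i ≤ i ∀i, a PF.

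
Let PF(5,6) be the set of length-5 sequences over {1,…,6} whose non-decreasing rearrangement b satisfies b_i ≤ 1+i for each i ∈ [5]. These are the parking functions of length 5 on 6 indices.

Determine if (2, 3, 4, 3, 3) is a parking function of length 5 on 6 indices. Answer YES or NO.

YES

Order a: b = (2, 3, 3, 3, 4).
  b_1=2 ≤ 2
  b_2=3 ≤ 3
  b_3=3 ≤ 4
  b_4=3 ≤ 5
  b_5=4 ≤ 6
All bounds hold ⇒ YES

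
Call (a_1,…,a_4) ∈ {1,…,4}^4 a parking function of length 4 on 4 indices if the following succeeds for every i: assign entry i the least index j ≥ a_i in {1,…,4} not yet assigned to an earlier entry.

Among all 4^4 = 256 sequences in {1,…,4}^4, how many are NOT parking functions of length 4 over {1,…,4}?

Count = (4−4+1)·(4+1)^(4−1) = 1 · 125 = 125 (Konheim–Weiss)
E.g. (4,3,3,3) → sorted (3,3,3,4): b_1=3>1, not a PF.
So 256 − 125 = 131 fail.

131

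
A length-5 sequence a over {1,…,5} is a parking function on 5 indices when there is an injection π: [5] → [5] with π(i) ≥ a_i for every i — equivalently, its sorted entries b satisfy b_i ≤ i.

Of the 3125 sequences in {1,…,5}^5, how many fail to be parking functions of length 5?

|PF(5,5)| = 1·6^4 = 1·1296 = 1296 [KW]
Example (5,2,4,5,4) → sorted (2,4,4,5,5): b_1=2>1, not a PF.
Total 3125; non-PF = 3125−1296 = 1829

1829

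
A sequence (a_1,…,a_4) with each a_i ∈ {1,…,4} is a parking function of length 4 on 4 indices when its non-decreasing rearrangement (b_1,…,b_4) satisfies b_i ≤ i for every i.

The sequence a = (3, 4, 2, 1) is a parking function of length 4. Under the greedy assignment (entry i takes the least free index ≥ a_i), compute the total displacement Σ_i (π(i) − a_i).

Σπ(i) = 1+…+4 = 10; Σa = 3+4+2+1 = 10; disp = 10−10 = 0.

0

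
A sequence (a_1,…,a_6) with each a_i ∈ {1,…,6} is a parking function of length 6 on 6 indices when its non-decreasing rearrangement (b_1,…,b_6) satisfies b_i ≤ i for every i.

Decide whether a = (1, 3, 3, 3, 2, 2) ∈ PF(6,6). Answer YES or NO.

Order a: b = (1, 2, 2, 3, 3, 3).
  b_1=1 ≤ 1
  b_2=2 ≤ 2
  b_3=2 ≤ 3
  b_4=3 ≤ 4
  b_5=3 ≤ 5
  b_6=3 ≤ 6
All bounds hold ⇒ YES

YES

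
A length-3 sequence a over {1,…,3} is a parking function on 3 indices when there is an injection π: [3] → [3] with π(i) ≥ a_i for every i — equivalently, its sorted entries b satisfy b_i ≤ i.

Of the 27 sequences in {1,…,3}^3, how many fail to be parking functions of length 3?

11

#PF = (3−3+1)·(3+1)^(3−1) = 1 · 16 = 16 (Konheim–Weiss)
E.g. (3,2,3) → sorted (2,3,3): b_1=2>1, not a PF.
3^3 − 16 = 27 − 16 = 11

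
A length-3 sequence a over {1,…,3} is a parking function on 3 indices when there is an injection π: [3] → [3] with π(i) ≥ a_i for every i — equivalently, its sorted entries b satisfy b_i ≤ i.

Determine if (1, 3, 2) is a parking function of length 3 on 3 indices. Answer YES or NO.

Order a: b = (1, 2, 3).
  b_1=1 ≤ 1
  b_2=2 ≤ 2
  b_3=3 ≤ 3
All bounds hold ⇒ YES

YES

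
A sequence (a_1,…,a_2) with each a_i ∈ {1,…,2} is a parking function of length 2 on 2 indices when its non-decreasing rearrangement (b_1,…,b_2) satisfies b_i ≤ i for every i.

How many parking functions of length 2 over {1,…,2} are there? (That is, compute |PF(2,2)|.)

|PF(2,2)| = (2+1−2)·(2+1)^{2−1} = 1 · 3 = 3 (Konheim–Weiss)
Example (1,1) → sorted (1,1): b_i ≤ i ∀i, a PF.

3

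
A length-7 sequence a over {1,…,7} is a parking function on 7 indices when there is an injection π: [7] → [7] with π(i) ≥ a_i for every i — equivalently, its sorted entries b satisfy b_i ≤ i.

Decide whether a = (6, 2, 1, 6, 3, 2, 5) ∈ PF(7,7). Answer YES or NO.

Order a: b = (1, 2, 2, 3, 5, 6, 6).
  b_1=1 ≤ 1
  b_2=2 ≤ 2
  b_3=2 ≤ 3
  b_4=3 ≤ 4
  b_5=5 ≤ 5
  b_6=6 ≤ 6
  b_7=6 ≤ 7
All bounds hold ⇒ YES

YES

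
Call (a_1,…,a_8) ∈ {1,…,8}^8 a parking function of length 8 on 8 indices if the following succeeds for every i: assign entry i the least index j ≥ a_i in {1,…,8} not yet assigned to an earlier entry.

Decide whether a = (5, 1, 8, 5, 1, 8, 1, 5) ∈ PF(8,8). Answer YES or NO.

NO

Rearranged: b = (1, 1, 1, 5, 5, 5, 8, 8).
  b_1=1 ≤ 1
  b_2=1 ≤ 2
  b_3=1 ≤ 3
  b_4=5 > 4
  fails at i=4 ⇒ NO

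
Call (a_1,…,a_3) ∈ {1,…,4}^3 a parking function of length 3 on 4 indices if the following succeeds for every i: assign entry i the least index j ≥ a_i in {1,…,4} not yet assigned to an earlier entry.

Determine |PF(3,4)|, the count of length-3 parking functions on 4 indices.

|PF| = (5−3)·5^(3−1) = 2·25 = 50 [KW]
One tuple (1,1,1) → sorted (1,1,1): b_i ≤ 1+i ∀i, a PF.

50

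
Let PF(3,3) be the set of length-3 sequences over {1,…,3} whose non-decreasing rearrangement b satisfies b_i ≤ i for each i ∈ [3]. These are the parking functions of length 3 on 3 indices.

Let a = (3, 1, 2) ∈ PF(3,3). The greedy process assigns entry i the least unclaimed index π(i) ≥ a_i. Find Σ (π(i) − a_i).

0

Σπ = 3·4/2 = 6 (π permutes [3]); Σa = 3+1+2 = 6; disp = 6−6 = 0.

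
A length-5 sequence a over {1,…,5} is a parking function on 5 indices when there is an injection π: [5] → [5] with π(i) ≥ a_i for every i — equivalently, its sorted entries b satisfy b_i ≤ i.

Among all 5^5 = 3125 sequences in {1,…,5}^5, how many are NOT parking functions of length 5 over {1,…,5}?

#PF = 1·6^4 = 1 · 1296 = 1296 [KW]
One tuple (4,4,3,3,2) → sorted (2,3,3,4,4): b_1=2>1, not a PF.
Total 3125; non-PF = 3125−1296 = 1829

1829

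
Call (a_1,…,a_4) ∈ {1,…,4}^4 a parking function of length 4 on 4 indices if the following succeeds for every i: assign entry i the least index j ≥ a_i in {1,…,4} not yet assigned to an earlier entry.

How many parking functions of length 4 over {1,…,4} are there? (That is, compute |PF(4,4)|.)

Count = 1·5^3 = 1 · 125 = 125
One tuple (1,3,1,1) → sorted (1,1,1,3): b_i ≤ i ∀i, a PF.

125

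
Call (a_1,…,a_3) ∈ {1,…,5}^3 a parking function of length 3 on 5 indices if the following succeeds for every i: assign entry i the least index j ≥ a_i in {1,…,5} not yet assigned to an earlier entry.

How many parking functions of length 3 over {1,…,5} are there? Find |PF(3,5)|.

108

#PF = (6−3)·6^(3−1) = 3 · 36 = 108 (Konheim–Weiss)
E.g. (4,2,1) → sorted (1,2,4): b_i ≤ 2+i ∀i, a PF.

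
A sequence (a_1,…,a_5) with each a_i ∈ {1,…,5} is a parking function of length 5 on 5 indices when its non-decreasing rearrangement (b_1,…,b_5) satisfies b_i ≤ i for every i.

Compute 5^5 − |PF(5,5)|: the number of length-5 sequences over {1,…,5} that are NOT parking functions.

#PF = 1·6^4 = 1 · 1296 = 1296 (Pollak)
E.g. (5,4,3,5,1) → sorted (1,3,4,5,5): b_2=3>2, not a PF.
So 3125 − 1296 = 1829 fail.

1829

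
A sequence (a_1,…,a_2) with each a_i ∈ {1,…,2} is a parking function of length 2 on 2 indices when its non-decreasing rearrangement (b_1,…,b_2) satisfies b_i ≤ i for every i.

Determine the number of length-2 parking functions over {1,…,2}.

3

|PF(2,2)| = (2−2+1)·(2+1)^(2−1) = 1·3 = 3 (Pollak)
One tuple (1,1) → sorted (1,1): b_i ≤ i ∀i, a PF.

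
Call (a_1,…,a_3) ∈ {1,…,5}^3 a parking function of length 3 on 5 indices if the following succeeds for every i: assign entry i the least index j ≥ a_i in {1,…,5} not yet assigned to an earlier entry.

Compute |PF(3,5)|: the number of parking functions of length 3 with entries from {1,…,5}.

Count = 3·6^2 = 3×36 = 108 (Pollak)
Example (2,3,2) → sorted (2,2,3): b_i ≤ 2+i ∀i, a PF.

108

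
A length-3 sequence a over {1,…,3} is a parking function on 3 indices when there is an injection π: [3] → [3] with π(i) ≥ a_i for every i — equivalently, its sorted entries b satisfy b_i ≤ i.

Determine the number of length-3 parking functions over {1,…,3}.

16

|PF(3,3)| = (3−3+1)·(3+1)^(3−1) = 1×16 = 16 (Pollak)
Example (1,1,2) → sorted (1,1,2): b_i ≤ i ∀i, a PF.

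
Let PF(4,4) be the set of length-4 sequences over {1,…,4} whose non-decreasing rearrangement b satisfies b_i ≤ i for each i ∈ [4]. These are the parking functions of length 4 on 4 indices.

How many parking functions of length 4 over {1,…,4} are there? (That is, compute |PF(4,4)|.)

125

#PF = (5−4)·5^(4−1) = 1 · 125 = 125 (Konheim–Weiss)
Check (2,2,2,1) → sorted (1,2,2,2): b_i ≤ i ∀i, a PF.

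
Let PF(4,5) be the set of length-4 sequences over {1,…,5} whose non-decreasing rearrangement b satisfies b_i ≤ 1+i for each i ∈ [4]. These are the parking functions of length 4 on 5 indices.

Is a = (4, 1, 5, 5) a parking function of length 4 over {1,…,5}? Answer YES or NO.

NO

Sorted: b = (1, 4, 5, 5).
  b_1=1 ≤ 2
  b_2=4 > 3
  fails at i=2 ⇒ NO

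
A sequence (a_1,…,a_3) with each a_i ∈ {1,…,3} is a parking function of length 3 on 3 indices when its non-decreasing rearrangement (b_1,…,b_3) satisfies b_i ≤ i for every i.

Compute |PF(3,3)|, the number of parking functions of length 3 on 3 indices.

Count = 1·4^2 = 1×16 = 16 (Konheim–Weiss)
Example (3,1,2) → sorted (1,2,3): b_i ≤ i ∀i, a PF.

16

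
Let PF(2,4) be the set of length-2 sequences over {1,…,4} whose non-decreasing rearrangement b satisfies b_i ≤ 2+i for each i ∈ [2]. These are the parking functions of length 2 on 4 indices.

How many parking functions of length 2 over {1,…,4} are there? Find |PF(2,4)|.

#PF = (5−2)·5^(2−1) = 3 · 5 = 15 [KW]
Example (1,3) → sorted (1,3): b_i ≤ 2+i ∀i, a PF.

15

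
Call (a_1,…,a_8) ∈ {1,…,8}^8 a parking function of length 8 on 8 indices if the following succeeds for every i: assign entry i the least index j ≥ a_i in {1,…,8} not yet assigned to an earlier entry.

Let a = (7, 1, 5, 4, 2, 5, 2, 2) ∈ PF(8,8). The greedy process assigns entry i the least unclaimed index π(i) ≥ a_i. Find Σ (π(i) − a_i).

8

Σπ(i) = 1+…+8 = 36; Σa = 7+1+5+4+2+5+2+2 = 28; disp = 36−28 = 8.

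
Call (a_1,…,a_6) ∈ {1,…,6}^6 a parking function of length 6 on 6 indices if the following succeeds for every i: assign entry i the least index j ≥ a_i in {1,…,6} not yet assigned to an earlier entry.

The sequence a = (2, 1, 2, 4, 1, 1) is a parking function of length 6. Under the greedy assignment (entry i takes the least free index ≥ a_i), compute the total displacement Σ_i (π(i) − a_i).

Σπ = 21 ({1..6} each once); Σa = 2+1+2+4+1+1 = 11; disp = 21−11 = 10.

10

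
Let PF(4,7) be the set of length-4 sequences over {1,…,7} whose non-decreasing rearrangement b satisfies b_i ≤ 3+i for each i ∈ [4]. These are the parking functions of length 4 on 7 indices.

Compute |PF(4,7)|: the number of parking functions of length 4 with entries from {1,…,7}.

Count = (8−4)·8^(4−1) = 4·512 = 2048 (Pollak)
E.g. (7,4,5,2) → sorted (2,4,5,7): b_i ≤ 3+i ∀i, a PF.

2048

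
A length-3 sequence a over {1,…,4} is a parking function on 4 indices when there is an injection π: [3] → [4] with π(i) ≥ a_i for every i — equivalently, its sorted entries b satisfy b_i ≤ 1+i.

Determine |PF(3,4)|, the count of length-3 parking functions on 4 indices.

|PF(3,4)| = (4−3+1)·(4+1)^(3−1) = 2·25 = 50 [KW]
One tuple (3,4,1) → sorted (1,3,4): b_i ≤ 1+i ∀i, a PF.

50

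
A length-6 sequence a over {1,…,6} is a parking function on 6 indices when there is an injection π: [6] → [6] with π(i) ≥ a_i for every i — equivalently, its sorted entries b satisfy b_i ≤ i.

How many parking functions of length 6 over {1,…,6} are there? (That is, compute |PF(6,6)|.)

16807

Count = (7−6)·7^(6−1) = 1·16807 = 16807 [KW]
Example (3,3,6,5,2,1) → sorted (1,2,3,3,5,6): b_i ≤ i ∀i, a PF.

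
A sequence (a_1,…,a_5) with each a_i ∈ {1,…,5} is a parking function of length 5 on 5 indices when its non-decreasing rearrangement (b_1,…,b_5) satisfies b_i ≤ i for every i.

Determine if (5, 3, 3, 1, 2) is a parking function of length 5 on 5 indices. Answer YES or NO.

YES

Order a: b = (1, 2, 3, 3, 5).
  b_1=1 ≤ 1
  b_2=2 ≤ 2
  b_3=3 ≤ 3
  b_4=3 ≤ 4
  b_5=5 ≤ 5
All bounds hold ⇒ YES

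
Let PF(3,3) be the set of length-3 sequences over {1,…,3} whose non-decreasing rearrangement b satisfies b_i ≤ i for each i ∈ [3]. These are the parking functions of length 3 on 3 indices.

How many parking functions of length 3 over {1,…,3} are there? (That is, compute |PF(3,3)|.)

|PF(3,3)| = (3+1−3)·(3+1)^{3−1} = 1 · 16 = 16 (Konheim–Weiss)
Check (3,2,1) → sorted (1,2,3): b_i ≤ i ∀i, a PF.

16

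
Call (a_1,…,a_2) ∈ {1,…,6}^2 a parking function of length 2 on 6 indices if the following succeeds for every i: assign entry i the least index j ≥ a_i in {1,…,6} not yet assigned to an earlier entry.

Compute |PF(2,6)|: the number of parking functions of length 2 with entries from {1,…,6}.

Count = (6+1−2)·(6+1)^{2−1} = 5·7 = 35 (Pollak)
One tuple (2,4) → sorted (2,4): b_i ≤ 4+i ∀i, a PF.

35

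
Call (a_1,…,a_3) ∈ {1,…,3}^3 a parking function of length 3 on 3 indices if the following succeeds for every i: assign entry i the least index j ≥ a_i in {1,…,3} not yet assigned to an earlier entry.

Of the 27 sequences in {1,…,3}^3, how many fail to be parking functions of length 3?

|PF| = (4−3)·4^(3−1) = 1×16 = 16
One tuple (3,3,3) → sorted (3,3,3): b_1=3>1, not a PF.
Total 27; non-PF = 27−16 = 11

11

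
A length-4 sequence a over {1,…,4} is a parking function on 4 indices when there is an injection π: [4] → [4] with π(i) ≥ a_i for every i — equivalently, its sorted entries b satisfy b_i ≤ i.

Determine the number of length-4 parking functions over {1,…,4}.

125

|PF(4,4)| = (4+1−4)·(4+1)^{4−1} = 1 · 125 = 125 (Pollak)
Example (1,1,4,3) → sorted (1,1,3,4): b_i ≤ i ∀i, a PF.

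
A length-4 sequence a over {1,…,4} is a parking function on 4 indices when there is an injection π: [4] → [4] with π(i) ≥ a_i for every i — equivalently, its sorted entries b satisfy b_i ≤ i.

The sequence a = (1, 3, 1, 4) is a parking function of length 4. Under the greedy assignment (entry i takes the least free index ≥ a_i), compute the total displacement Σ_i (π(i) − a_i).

1

Σπ = 10 ({1..4} each once); Σa = 1+3+1+4 = 9; disp = 10−9 = 1.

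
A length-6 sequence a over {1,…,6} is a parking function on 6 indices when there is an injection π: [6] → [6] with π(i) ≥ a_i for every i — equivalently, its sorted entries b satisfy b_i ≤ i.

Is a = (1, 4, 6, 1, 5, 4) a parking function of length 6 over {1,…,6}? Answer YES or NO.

Sorted: b = (1, 1, 4, 4, 5, 6).
  b_1=1 ≤ 1
  b_2=1 ≤ 2
  b_3=4 > 3
  fails at i=3 ⇒ NO

NO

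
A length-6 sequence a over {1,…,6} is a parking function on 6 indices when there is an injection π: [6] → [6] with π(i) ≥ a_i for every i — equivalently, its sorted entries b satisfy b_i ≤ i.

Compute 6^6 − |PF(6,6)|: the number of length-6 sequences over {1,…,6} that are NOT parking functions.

29849

Count = 1·7^5 = 1·16807 = 16807 (Konheim–Weiss)
E.g. (2,3,6,4,6,6) → sorted (2,3,4,6,6,6): b_1=2>1, not a PF.
6^6 − 16807 = 46656 − 16807 = 29849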